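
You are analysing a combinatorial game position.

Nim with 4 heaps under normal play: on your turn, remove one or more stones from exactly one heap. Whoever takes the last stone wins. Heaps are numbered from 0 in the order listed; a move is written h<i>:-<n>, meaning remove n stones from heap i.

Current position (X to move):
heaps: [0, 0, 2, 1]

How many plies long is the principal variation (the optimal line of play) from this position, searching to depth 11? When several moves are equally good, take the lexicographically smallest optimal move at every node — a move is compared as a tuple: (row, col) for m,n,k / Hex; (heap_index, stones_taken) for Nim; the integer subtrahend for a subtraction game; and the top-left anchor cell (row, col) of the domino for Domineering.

[(0,0,2,1)] X move#1: h2:-1:+1/(0,0,1,1)*, h2:-2:-1/(0,0,0,1), h3:-1:-1/(0,0,2,0)
[(0,0,1,1)] O move#2: h2:-1:-1/(0,0,0,1)*, h3:-1:-1/(0,0,1,0)
[(0,0,0,1)] X move#3: h3:-1:+1/(0,0,0,0)*
[(0,0,0,0)] end (terminal -1, O#4); searched (0,0,2,1) to 11

PV length from [(0,0,2,1)]: 3 plies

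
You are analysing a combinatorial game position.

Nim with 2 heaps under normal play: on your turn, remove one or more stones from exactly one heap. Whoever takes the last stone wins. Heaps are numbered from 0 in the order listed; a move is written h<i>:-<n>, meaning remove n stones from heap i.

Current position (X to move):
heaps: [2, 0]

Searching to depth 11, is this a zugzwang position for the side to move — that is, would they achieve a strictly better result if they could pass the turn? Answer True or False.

p1 X@[(2,0)]: h0:-1[(1,0)]-1 h0:-2[(0,0)]+1*
p2 O@[(0,0)] terminal -1; root [(2,0)] d11
if X skipped the turn, O would face:
~ p1 O@[(2,0)]: h0:-1[(1,0)]-1 h0:-2[(0,0)]+1*
~ p2 X@[(0,0)] terminal -1; root [(2,0)] d11
compare (X): move=+1 vs pass=-1

zugzwang((2,0), X) = False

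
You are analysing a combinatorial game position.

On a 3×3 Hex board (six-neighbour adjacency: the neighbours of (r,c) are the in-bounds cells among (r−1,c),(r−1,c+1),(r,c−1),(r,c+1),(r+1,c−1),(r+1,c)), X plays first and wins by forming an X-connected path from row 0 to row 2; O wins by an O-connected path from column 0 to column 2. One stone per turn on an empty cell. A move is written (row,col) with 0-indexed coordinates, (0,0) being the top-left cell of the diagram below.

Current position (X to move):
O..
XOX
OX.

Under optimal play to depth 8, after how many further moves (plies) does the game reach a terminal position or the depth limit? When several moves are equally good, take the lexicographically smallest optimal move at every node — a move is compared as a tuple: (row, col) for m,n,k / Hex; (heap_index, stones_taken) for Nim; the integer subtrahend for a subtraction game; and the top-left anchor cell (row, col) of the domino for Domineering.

p1 X@[O../XOX/OX.]: (0,1)[OX./XOX/OX.]-1 (0,2)[O.X/XOX/OX.]+1* (2,2)[O../XOX/OXX]-1
p2 O@[O.X/XOX/OX.] terminal -1; root [O../XOX/OX.] d8

PV length from [O../XOX/OX.]: 1 ply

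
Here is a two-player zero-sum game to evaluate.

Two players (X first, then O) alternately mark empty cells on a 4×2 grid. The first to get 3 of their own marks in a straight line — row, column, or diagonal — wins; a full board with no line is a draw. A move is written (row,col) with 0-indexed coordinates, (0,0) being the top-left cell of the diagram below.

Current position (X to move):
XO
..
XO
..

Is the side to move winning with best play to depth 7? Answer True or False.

X winning at [XO/../XO/..]: True

ply 1, X at XO/../XO/.. | (1,0)=+1→XO/X./XO/..*; (1,1)=+0→XO/.X/XO/..; (3,0)=-1→XO/../XO/X.; (3,1)=-1→XO/../XO/.X
ply 2: XO/X./XO/.. is terminal -1 (O); from XO/../XO/.. depth 7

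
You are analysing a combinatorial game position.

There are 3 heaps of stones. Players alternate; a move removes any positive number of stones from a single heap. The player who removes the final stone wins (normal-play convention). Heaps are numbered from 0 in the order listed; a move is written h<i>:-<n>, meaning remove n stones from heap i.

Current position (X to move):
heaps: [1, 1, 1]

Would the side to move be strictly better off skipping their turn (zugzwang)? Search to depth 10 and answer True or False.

ply 1, X at (1,1,1) | h0:-1=+1→(0,1,1)*; h1:-1=+1→(1,0,1); h2:-1=+1→(1,1,0)
ply 2, O at (0,1,1) | h1:-1=-1→(0,0,1)*; h2:-1=-1→(0,1,0)
ply 3, X at (0,0,1) | h2:-1=+1→(0,0,0)*
ply 4: (0,0,0) is terminal -1 (O); from (1,1,1) depth 10
if X skipped the turn, O would face:
~ ply 1, O at (1,1,1) | h0:-1=+1→(0,1,1)*; h1:-1=+1→(1,0,1); h2:-1=+1→(1,1,0)
~ ply 2, X at (0,1,1) | h1:-1=-1→(0,0,1)*; h2:-1=-1→(0,1,0)
~ ply 3, O at (0,0,1) | h2:-1=+1→(0,0,0)*
~ ply 4: (0,0,0) is terminal -1 (X); from (1,1,1) depth 10
compare (X): move=+1 vs pass=-1

zugzwang((1,1,1), X) = False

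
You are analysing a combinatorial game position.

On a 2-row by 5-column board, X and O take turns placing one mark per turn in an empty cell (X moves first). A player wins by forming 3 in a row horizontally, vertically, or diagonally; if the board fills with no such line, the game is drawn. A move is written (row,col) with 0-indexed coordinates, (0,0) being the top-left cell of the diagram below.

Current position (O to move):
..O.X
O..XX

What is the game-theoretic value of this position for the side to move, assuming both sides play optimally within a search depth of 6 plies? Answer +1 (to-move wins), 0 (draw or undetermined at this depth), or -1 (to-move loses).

[..O.X/O..XX] O move#1: (0,0):-1/O.O.X/O..XX, (0,1):-1/.OO.X/O..XX, (0,3):-1/..OOX/O..XX, (1,1):-1/..O.X/OO.XX, (1,2):+1/..O.X/O.OXX*
[..O.X/O.OXX] X move#2: (0,0):-1/X.O.X/O.OXX*, (0,1):-1/.XO.X/O.OXX, (0,3):-1/..OXX/O.OXX, (1,1):-1/..O.X/OXOXX
[X.O.X/O.OXX] O move#3: (0,1):+1/XOO.X/O.OXX*, (0,3):+1/X.OOX/O.OXX, (1,1):+1/X.O.X/OOOXX
[XOO.X/O.OXX] X move#4: (0,3):-1/XOOXX/O.OXX*, (1,1):-1/XOO.X/OXOXX
[XOOXX/O.OXX] O move#5: (1,1):+1/XOOXX/OOOXX*
[XOOXX/OOOXX] end (terminal -1, X#6); searched ..O.X/O..XX to 6

value(..O.X/O..XX, O) = +1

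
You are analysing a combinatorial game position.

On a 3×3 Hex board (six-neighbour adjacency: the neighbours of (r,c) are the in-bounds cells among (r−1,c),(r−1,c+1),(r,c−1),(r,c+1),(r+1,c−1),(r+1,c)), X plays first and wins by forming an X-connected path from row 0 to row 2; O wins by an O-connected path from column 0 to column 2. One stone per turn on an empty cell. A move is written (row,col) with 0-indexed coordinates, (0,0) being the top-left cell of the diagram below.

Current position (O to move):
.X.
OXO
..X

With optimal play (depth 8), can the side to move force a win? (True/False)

O winning at [.X./OXO/..X]: False

p1 O@[.X./OXO/..X]: (0,0)[OX./OXO/..X]-1* (0,2)[.XO/OXO/..X]-1 (2,0)[.X./OXO/O.X]-1 (2,1)[.X./OXO/.OX]-1
p2 X@[OX./OXO/..X]: (0,2)[OXX/OXO/..X]+1* (2,0)[OX./OXO/X.X]+1 (2,1)[OX./OXO/.XX]+1
p3 O@[OXX/OXO/..X]: (2,0)[OXX/OXO/O.X]-1* (2,1)[OXX/OXO/.OX]-1
p4 X@[OXX/OXO/O.X]: (2,1)[OXX/OXO/OXX]+1*
p5 O@[OXX/OXO/OXX] terminal -1; root [.X./OXO/..X] d8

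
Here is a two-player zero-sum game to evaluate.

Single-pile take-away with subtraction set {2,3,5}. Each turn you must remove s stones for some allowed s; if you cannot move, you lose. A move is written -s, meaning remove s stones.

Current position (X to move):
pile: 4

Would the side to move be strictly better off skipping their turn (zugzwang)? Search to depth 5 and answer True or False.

p1 X@[4]: -2[2]-1 -3[1]+1*
p2 O@[1] terminal -1; root [4] d5
pass branch (O moves first from the same position):
  | p1 O@[4]: -2[2]-1 -3[1]+1*
  | p2 X@[1] terminal -1; root [4] d5
X moving scores +1; X passing scores -1

zugzwang(4, X) = False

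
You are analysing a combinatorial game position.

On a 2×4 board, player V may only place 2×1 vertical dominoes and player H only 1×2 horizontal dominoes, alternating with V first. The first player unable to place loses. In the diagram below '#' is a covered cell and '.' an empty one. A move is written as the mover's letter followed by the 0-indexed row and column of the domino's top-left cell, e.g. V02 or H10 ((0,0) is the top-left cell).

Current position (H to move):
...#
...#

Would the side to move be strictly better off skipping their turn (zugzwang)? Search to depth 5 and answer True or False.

ply 1, H at ...#/...# | H00=+1→##.#/...#*; H01=+1→.###/...#; H10=+1→...#/##.#; H11=+1→...#/.###
ply 2, V at ##.#/...# | V02=-1→####/..##*
ply 3, H at ####/..## | H10=+1→####/####*
ply 4: ####/#### is terminal -1 (V); from ...#/...# depth 5
suppose H passes — search the same position with V to move:
pass> ply 1, V at ...#/...# | V00=-1→#..#/#..#; V01=+1→.#.#/.#.#*; V02=-1→..##/..##
pass> ply 2: .#.#/.#.# is terminal -1 (H); from ...#/...# depth 5
for H: play +1, pass -1

zugzwang(...#/...#, H) = False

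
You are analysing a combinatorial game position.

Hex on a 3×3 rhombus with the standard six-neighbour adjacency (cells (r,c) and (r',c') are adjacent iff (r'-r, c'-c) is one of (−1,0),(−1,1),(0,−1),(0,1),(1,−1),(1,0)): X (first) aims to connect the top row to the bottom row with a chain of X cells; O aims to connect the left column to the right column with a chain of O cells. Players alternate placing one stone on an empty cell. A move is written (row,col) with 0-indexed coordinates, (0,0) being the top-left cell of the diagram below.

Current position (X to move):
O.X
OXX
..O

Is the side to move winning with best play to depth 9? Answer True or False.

X winning at [O.X/OXX/..O]: True

[O.X/OXX/..O] X move#1: (0,1):+1/OXX/OXX/..O*, (2,0):+1/O.X/OXX/X.O, (2,1):+1/O.X/OXX/.XO
[OXX/OXX/..O] O move#2: (2,0):-1/OXX/OXX/O.O*, (2,1):-1/OXX/OXX/.OO
[OXX/OXX/O.O] X move#3: (2,1):+1/OXX/OXX/OXO*
[OXX/OXX/OXO] end (terminal -1, O#4); searched O.X/OXX/..O to 9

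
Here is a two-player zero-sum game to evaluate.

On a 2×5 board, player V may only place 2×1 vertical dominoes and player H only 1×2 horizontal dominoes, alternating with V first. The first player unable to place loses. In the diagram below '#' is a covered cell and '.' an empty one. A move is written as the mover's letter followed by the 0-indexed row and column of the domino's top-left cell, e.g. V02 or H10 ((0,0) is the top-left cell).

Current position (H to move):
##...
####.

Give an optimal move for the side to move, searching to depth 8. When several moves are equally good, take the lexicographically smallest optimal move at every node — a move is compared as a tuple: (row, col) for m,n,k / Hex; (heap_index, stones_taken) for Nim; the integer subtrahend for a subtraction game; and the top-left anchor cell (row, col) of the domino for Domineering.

ply 1, H at ##.../####. | H02=-1→####./####.; H03=+1→##.##/####.*
ply 2: ##.##/####. is terminal -1 (V); from ##.../####. depth 8

H's best at [##.../####.]: H03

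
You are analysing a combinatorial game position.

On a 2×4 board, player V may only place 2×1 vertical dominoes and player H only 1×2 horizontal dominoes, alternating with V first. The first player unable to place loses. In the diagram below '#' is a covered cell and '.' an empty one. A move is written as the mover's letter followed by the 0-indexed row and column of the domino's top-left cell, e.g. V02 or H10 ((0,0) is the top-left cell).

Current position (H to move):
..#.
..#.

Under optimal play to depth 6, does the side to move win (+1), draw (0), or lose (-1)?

value(..#./..#., H) = +1

p1 H@[..#./..#.]: H00[###./..#.]+1* H10[..#./###.]+1
p2 V@[###./..#.]: V03[####/..##]-1*
p3 H@[####/..##]: H10[####/####]+1*
p4 V@[####/####] terminal -1; root [..#./..#.] d6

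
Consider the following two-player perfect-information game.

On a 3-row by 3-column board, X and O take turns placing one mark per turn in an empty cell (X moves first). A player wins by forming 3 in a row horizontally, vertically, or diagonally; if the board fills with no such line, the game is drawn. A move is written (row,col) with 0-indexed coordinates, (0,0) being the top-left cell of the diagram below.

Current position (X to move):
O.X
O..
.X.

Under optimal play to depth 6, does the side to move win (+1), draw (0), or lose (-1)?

value(O.X/O../.X., X) = +1

[O.X/O../.X.] X move#1: (0,1):-1/OXX/O../.X., (1,1):-1/O.X/OX./.X., (1,2):-1/O.X/O.X/.X., (2,0):+1/O.X/O../XX.*, (2,2):-1/O.X/O../.XX
[O.X/O../XX.] O move#2: (0,1):-1/OOX/O../XX.*, (1,1):-1/O.X/OO./XX., (1,2):-1/O.X/O.O/XX., (2,2):-1/O.X/O../XXO
[OOX/O../XX.] X move#3: (1,1):+1/OOX/OX./XX.*, (1,2):+1/OOX/O.X/XX., (2,2):+1/OOX/O../XXX
[OOX/OX./XX.] end (terminal -1, O#4); searched O.X/O../.X. to 6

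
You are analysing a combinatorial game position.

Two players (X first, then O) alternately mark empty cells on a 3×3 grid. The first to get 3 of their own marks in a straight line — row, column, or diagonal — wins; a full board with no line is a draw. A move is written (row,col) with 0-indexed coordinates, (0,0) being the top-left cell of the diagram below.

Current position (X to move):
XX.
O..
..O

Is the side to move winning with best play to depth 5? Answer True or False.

X winning at [XX./O../..O]: True

ply 1, X at XX./O../..O | (0,2)=+1→XXX/O../..O*; (1,1)=+1→XX./OX./..O; (1,2)=+0→XX./O.X/..O; (2,0)=+0→XX./O../X.O; (2,1)=+1→XX./O../.XO
ply 2: XXX/O../..O is terminal -1 (O); from XX./O../..O depth 5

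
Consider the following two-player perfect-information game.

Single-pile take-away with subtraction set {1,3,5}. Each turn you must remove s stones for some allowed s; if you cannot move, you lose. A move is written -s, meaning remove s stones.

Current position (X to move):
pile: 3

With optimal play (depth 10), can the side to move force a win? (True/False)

X winning at [3]: True

p1 X@[3]: -1[2]+1* -3[0]+1
p2 O@[2]: -1[1]-1*
p3 X@[1]: -1[0]+1*
p4 O@[0] terminal -1; root [3] d10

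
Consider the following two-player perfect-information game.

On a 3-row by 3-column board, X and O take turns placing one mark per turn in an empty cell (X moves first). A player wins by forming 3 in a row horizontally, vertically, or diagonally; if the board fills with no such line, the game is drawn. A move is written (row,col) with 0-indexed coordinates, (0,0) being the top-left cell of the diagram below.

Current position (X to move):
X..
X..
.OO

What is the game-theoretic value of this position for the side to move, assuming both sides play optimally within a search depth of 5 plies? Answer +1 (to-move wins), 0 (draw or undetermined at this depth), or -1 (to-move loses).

value(X../X../.OO, X) = +1

p1 X@[X../X../.OO]: (0,1)[XX./X../.OO]-1 (0,2)[X.X/X../.OO]-1 (1,1)[X../XX./.OO]-1 (1,2)[X../X.X/.OO]-1 (2,0)[X../X../XOO]+1*
p2 O@[X../X../XOO] terminal -1; root [X../X../.OO] d5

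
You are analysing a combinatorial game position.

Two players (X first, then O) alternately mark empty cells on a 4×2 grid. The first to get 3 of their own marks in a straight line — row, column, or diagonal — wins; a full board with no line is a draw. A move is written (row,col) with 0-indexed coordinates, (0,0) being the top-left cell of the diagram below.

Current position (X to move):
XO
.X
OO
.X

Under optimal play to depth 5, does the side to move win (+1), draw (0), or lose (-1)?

value(XO/.X/OO/.X, X) = 0

ply 1, X at XO/.X/OO/.X | (1,0)=+0→XO/XX/OO/.X*; (3,0)=+0→XO/.X/OO/XX
ply 2, O at XO/XX/OO/.X | (3,0)=+0→XO/XX/OO/OX*
ply 3: XO/XX/OO/OX is terminal +0 (X); from XO/.X/OO/.X depth 5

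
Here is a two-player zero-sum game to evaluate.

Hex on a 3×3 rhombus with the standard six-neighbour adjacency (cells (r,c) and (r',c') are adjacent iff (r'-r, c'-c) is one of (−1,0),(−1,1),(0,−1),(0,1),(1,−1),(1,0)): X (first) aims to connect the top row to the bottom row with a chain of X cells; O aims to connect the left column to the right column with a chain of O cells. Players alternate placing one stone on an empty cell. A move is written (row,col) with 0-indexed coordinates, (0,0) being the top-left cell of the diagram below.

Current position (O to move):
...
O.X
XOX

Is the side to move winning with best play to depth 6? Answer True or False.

p1 O@[.../O.X/XOX]: (0,0)[O../O.X/XOX]-1 (0,1)[.O./O.X/XOX]-1 (0,2)[..O/O.X/XOX]+1* (1,1)[.../OOX/XOX]-1
p2 X@[..O/O.X/XOX]: (0,0)[X.O/O.X/XOX]-1* (0,1)[.XO/O.X/XOX]-1 (1,1)[..O/OXX/XOX]-1
p3 O@[X.O/O.X/XOX]: (0,1)[XOO/O.X/XOX]+1* (1,1)[X.O/OOX/XOX]+1
p4 X@[XOO/O.X/XOX] terminal -1; root [.../O.X/XOX] d6

O winning at [.../O.X/XOX]: True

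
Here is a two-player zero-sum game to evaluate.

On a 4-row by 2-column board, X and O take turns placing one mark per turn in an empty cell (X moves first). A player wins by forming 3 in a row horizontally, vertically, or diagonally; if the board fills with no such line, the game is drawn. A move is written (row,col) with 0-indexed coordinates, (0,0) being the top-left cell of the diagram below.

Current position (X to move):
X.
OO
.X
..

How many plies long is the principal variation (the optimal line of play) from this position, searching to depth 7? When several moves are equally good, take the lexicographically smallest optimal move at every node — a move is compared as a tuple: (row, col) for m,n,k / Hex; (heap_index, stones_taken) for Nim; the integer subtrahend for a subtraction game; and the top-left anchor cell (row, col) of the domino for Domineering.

[X./OO/.X/..] X move#1: (0,1):+0/XX/OO/.X/..*, (2,0):+0/X./OO/XX/.., (3,0):+0/X./OO/.X/X., (3,1):+0/X./OO/.X/.X
[XX/OO/.X/..] O move#2: (2,0):+0/XX/OO/OX/..*, (3,0):+0/XX/OO/.X/O., (3,1):+0/XX/OO/.X/.O
[XX/OO/OX/..] X move#3: (3,0):+0/XX/OO/OX/X.*, (3,1):-1/XX/OO/OX/.X
[XX/OO/OX/X.] O move#4: (3,1):+0/XX/OO/OX/XO*
[XX/OO/OX/XO] end (terminal +0, X#5); searched X./OO/.X/.. to 7

PV length from [X./OO/.X/..]: 4 plies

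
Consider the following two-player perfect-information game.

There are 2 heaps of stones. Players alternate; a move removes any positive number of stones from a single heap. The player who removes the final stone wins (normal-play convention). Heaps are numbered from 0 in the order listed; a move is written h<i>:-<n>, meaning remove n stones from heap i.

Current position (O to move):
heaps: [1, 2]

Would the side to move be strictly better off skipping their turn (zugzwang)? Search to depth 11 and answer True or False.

ply 1, O at (1,2) | h0:-1=-1→(0,2); h1:-1=+1→(1,1)*; h1:-2=-1→(1,0)
ply 2, X at (1,1) | h0:-1=-1→(0,1)*; h1:-1=-1→(1,0)
ply 3, O at (0,1) | h1:-1=+1→(0,0)*
ply 4: (0,0) is terminal -1 (X); from (1,2) depth 11
suppose O passes — search the same position with X to move:
pass> ply 1, X at (1,2) | h0:-1=-1→(0,2); h1:-1=+1→(1,1)*; h1:-2=-1→(1,0)
pass> ply 2, O at (1,1) | h0:-1=-1→(0,1)*; h1:-1=-1→(1,0)
pass> ply 3, X at (0,1) | h1:-1=+1→(0,0)*
pass> ply 4: (0,0) is terminal -1 (O); from (1,2) depth 11
for O: play +1, pass -1

zugzwang((1,2), O) = False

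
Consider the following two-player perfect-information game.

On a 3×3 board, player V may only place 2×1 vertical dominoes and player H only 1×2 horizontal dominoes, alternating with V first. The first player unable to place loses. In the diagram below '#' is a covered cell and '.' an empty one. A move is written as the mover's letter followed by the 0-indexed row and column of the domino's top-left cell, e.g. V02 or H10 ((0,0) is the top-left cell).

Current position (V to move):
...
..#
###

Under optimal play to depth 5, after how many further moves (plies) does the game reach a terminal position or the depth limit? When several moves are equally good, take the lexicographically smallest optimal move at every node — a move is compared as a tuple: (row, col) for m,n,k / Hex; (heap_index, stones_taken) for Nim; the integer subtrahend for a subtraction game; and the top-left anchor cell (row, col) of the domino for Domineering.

PV length from [.../..#/###]: 1 ply

p1 V@[.../..#/###]: V00[#../#.#/###]-1 V01[.#./.##/###]+1*
p2 H@[.#./.##/###] terminal -1; root [.../..#/###] d5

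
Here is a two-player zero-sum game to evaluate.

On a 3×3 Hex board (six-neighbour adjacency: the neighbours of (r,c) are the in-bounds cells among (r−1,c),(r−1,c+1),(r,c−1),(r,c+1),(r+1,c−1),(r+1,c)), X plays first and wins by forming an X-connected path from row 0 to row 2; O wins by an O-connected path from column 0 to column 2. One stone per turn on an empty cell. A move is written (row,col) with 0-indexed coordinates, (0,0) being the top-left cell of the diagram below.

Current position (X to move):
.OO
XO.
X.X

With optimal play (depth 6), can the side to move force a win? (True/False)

ply 1, X at .OO/XO./X.X | (0,0)=+1→XOO/XO./X.X*; (1,2)=-1→.OO/XOX/X.X; (2,1)=-1→.OO/XO./XXX
ply 2: XOO/XO./X.X is terminal -1 (O); from .OO/XO./X.X depth 6

X winning at [.OO/XO./X.X]: True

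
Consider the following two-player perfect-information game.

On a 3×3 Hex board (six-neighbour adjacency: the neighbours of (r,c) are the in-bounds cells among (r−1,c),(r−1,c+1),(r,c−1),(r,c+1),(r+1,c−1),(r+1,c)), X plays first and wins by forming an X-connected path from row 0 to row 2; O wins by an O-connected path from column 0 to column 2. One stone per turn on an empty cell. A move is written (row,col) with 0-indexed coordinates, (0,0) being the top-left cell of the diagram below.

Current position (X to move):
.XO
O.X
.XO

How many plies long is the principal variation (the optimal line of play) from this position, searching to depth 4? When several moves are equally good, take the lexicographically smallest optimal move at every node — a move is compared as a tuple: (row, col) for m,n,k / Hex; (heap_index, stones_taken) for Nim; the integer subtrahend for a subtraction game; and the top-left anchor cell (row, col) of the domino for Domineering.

PV length from [.XO/O.X/.XO]: 1 ply

ply 1, X at .XO/O.X/.XO | (0,0)=-1→XXO/O.X/.XO; (1,1)=+1→.XO/OXX/.XO*; (2,0)=-1→.XO/O.X/XXO
ply 2: .XO/OXX/.XO is terminal -1 (O); from .XO/O.X/.XO depth 4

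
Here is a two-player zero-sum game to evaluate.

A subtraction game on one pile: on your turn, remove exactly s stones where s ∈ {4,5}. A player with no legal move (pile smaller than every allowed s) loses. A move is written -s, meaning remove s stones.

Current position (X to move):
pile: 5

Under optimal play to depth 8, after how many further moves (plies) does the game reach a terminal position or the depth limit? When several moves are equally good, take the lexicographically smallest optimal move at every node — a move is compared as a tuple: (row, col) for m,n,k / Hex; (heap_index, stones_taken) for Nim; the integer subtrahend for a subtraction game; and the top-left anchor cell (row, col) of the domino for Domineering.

PV length from [5]: 1 ply

[5] X move#1: -4:+1/1*, -5:+1/0
[1] end (terminal -1, O#2); searched 5 to 8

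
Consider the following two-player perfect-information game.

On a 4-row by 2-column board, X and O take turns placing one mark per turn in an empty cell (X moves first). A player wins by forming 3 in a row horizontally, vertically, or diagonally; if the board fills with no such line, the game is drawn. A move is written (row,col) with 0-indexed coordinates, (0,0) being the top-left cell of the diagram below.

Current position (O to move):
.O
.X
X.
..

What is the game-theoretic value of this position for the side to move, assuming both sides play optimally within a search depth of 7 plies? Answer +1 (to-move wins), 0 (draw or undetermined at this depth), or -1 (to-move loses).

ply 1, O at .O/.X/X./.. | (0,0)=+0→OO/.X/X./..*; (1,0)=+0→.O/OX/X./..; (2,1)=-1→.O/.X/XO/..; (3,0)=+0→.O/.X/X./O.; (3,1)=-1→.O/.X/X./.O
ply 2, X at OO/.X/X./.. | (1,0)=+0→OO/XX/X./..*; (2,1)=+0→OO/.X/XX/..; (3,0)=+0→OO/.X/X./X.; (3,1)=+0→OO/.X/X./.X
ply 3, O at OO/XX/X./.. | (2,1)=-1→OO/XX/XO/..; (3,0)=+0→OO/XX/X./O.*; (3,1)=-1→OO/XX/X./.O
ply 4, X at OO/XX/X./O. | (2,1)=+0→OO/XX/XX/O.*; (3,1)=+0→OO/XX/X./OX
ply 5, O at OO/XX/XX/O. | (3,1)=+0→OO/XX/XX/OO*
ply 6: OO/XX/XX/OO is terminal +0 (X); from .O/.X/X./.. depth 7

value(.O/.X/X./.., O) = 0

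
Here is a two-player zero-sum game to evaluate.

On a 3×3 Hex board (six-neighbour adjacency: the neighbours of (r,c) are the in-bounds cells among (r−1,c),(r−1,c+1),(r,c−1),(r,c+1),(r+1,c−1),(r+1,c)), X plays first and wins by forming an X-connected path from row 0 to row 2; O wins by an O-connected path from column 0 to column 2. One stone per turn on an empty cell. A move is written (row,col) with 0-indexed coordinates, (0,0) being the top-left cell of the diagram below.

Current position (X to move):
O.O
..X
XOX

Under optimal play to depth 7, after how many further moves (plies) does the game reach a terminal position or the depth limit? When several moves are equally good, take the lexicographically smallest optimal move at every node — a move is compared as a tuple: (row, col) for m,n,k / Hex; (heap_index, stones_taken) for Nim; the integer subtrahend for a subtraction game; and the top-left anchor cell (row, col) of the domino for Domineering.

p1 X@[O.O/..X/XOX]: (0,1)[OXO/..X/XOX]+1* (1,0)[O.O/X.X/XOX]-1 (1,1)[O.O/.XX/XOX]-1
p2 O@[OXO/..X/XOX]: (1,0)[OXO/O.X/XOX]-1* (1,1)[OXO/.OX/XOX]-1
p3 X@[OXO/O.X/XOX]: (1,1)[OXO/OXX/XOX]+1*
p4 O@[OXO/OXX/XOX] terminal -1; root [O.O/..X/XOX] d7

PV length from [O.O/..X/XOX]: 3 plies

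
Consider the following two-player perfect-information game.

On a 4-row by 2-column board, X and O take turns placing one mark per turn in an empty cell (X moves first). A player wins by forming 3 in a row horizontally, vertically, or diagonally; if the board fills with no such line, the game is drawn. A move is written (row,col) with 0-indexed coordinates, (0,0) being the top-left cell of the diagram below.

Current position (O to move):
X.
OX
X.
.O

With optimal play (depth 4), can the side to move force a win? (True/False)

O winning at [X./OX/X./.O]: False

p1 O@[X./OX/X./.O]: (0,1)[XO/OX/X./.O]+0* (2,1)[X./OX/XO/.O]+0 (3,0)[X./OX/X./OO]+0
p2 X@[XO/OX/X./.O]: (2,1)[XO/OX/XX/.O]+0* (3,0)[XO/OX/X./XO]+0
p3 O@[XO/OX/XX/.O]: (3,0)[XO/OX/XX/OO]+0*
p4 X@[XO/OX/XX/OO] terminal +0; root [X./OX/X./.O] d4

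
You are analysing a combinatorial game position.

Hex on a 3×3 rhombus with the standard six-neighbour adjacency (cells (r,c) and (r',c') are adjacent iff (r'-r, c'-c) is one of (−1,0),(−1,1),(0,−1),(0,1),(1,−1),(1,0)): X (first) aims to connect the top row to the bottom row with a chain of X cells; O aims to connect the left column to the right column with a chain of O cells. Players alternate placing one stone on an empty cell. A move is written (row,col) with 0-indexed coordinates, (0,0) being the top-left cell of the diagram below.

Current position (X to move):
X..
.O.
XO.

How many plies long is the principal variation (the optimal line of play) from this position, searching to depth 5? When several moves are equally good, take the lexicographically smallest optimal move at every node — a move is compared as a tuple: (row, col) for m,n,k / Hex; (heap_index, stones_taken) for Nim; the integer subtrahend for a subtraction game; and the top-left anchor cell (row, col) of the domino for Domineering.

PV length from [X../.O./XO.]: 1 ply

p1 X@[X../.O./XO.]: (0,1)[XX./.O./XO.]-1 (0,2)[X.X/.O./XO.]-1 (1,0)[X../XO./XO.]+1* (1,2)[X../.OX/XO.]-1 (2,2)[X../.O./XOX]-1
p2 O@[X../XO./XO.] terminal -1; root [X../.O./XO.] d5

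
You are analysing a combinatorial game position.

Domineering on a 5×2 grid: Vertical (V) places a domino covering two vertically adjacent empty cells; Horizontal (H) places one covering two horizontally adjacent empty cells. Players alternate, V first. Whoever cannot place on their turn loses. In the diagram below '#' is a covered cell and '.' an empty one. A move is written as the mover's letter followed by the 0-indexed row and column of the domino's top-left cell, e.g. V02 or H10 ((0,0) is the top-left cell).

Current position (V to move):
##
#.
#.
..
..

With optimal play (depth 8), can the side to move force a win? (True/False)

V winning at [##/#./#./../..]: True

ply 1, V at ##/#./#./../.. | V11=-1→##/##/##/../..; V21=-1→##/#./##/.#/..; V30=+1→##/#./#./#./#.*; V31=+1→##/#./#./.#/.#
ply 2: ##/#./#./#./#. is terminal -1 (H); from ##/#./#./../.. depth 8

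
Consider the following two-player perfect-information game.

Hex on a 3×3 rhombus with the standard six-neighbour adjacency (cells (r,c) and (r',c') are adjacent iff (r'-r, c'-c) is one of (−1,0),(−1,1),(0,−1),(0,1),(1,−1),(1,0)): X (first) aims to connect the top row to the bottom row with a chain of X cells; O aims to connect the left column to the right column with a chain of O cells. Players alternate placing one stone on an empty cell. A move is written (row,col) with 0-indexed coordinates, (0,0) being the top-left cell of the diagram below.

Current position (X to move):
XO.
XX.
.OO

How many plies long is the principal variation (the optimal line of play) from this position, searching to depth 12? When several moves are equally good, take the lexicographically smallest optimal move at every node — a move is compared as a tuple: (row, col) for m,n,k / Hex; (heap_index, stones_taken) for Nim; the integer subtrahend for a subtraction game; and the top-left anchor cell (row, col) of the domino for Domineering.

PV length from [XO./XX./.OO]: 1 ply

ply 1, X at XO./XX./.OO | (0,2)=-1→XOX/XX./.OO; (1,2)=-1→XO./XXX/.OO; (2,0)=+1→XO./XX./XOO*
ply 2: XO./XX./XOO is terminal -1 (O); from XO./XX./.OO depth 12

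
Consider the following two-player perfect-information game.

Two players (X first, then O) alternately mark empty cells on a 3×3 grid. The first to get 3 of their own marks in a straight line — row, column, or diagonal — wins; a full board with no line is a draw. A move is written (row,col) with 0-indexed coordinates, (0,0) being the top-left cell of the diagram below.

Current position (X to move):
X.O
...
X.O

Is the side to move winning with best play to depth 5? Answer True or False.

[X.O/.../X.O] X move#1: (0,1):-1/XXO/.../X.O, (1,0):+1/X.O/X../X.O*, (1,1):-1/X.O/.X./X.O, (1,2):+0/X.O/..X/X.O, (2,1):-1/X.O/.../XXO
[X.O/X../X.O] end (terminal -1, O#2); searched X.O/.../X.O to 5

X winning at [X.O/.../X.O]: True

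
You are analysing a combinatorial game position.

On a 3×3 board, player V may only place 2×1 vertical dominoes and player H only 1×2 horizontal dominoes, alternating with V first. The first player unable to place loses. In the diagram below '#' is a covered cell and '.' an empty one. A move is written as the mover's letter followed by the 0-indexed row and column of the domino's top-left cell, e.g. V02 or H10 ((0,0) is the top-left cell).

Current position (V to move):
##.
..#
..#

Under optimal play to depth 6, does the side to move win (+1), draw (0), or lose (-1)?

[##./..#/..#] V move#1: V10:+1/##./#.#/#.#*, V11:+1/##./.##/.##
[##./#.#/#.#] end (terminal -1, H#2); searched ##./..#/..# to 6

value(##./..#/..#, V) = +1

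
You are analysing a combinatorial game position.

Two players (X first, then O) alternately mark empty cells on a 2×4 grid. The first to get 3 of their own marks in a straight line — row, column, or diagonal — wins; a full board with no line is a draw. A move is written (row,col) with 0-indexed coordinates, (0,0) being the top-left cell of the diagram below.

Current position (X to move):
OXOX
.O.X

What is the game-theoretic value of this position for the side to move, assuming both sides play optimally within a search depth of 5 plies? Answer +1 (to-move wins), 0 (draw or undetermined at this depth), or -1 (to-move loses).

p1 X@[OXOX/.O.X]: (1,0)[OXOX/XO.X]+0* (1,2)[OXOX/.OXX]+0
p2 O@[OXOX/XO.X]: (1,2)[OXOX/XOOX]+0*
p3 X@[OXOX/XOOX] terminal +0; root [OXOX/.O.X] d5

value(OXOX/.O.X, X) = 0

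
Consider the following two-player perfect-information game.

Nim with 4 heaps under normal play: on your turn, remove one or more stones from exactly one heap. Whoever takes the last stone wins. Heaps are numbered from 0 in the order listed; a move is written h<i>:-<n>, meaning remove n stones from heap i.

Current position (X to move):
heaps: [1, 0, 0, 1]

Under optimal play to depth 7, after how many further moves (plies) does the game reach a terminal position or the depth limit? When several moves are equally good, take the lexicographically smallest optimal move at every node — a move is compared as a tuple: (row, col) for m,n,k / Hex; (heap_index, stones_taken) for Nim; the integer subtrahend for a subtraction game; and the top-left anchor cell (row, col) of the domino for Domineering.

p1 X@[(1,0,0,1)]: h0:-1[(0,0,0,1)]-1* h3:-1[(1,0,0,0)]-1
p2 O@[(0,0,0,1)]: h3:-1[(0,0,0,0)]+1*
p3 X@[(0,0,0,0)] terminal -1; root [(1,0,0,1)] d7

PV length from [(1,0,0,1)]: 2 plies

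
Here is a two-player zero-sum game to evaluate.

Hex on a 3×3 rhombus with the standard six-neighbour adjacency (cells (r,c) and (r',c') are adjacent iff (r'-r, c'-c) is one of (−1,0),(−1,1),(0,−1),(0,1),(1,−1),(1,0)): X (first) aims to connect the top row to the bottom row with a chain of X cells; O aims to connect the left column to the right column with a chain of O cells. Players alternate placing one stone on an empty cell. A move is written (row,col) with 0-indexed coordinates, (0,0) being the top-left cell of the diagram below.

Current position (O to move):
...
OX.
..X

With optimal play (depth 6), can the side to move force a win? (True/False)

p1 O@[.../OX./..X]: (0,0)[O../OX./..X]-1* (0,1)[.O./OX./..X]-1 (0,2)[..O/OX./..X]-1 (1,2)[.../OXO/..X]-1 (2,0)[.../OX./O.X]-1 (2,1)[.../OX./.OX]-1
p2 X@[O../OX./..X]: (0,1)[OX./OX./..X]+1* (0,2)[O.X/OX./..X]+1 (1,2)[O../OXX/..X]+1 (2,0)[O../OX./X.X]+1 (2,1)[O../OX./.XX]+1
p3 O@[OX./OX./..X]: (0,2)[OXO/OX./..X]-1* (1,2)[OX./OXO/..X]-1 (2,0)[OX./OX./O.X]-1 (2,1)[OX./OX./.OX]-1
p4 X@[OXO/OX./..X]: (1,2)[OXO/OXX/..X]+1* (2,0)[OXO/OX./X.X]+1 (2,1)[OXO/OX./.XX]+1
p5 O@[OXO/OXX/..X] terminal -1; root [.../OX./..X] d6

O winning at [.../OX./..X]: False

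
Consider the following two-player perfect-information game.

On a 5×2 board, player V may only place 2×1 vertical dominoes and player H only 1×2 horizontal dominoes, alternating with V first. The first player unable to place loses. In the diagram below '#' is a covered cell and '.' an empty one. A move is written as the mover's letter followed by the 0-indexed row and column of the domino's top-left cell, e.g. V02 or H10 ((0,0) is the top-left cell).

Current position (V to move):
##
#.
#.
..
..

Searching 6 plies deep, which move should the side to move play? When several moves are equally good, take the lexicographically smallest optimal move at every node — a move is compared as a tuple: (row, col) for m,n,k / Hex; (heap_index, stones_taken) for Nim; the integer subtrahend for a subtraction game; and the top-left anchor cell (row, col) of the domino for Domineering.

V's best at [##/#./#./../..]: V30

[##/#./#./../..] V move#1: V11:-1/##/##/##/../.., V21:-1/##/#./##/.#/.., V30:+1/##/#./#./#./#.*, V31:+1/##/#./#./.#/.#
[##/#./#./#./#.] end (terminal -1, H#2); searched ##/#./#./../.. to 6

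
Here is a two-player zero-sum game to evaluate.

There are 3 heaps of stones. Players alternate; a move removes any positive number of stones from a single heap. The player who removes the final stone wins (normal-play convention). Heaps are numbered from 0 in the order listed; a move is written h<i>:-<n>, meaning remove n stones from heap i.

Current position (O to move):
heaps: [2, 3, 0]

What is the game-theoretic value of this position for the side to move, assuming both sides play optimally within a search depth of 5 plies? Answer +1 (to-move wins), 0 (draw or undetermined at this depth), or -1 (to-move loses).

p1 O@[(2,3,0)]: h0:-1[(1,3,0)]-1 h0:-2[(0,3,0)]-1 h1:-1[(2,2,0)]+1* h1:-2[(2,1,0)]-1 h1:-3[(2,0,0)]-1
p2 X@[(2,2,0)]: h0:-1[(1,2,0)]-1* h0:-2[(0,2,0)]-1 h1:-1[(2,1,0)]-1 h1:-2[(2,0,0)]-1
p3 O@[(1,2,0)]: h0:-1[(0,2,0)]-1 h1:-1[(1,1,0)]+1* h1:-2[(1,0,0)]-1
p4 X@[(1,1,0)]: h0:-1[(0,1,0)]-1* h1:-1[(1,0,0)]-1
p5 O@[(0,1,0)]: h1:-1[(0,0,0)]+1*
p6 X@[(0,0,0)] terminal -1; root [(2,3,0)] d5

value((2,3,0), O) = +1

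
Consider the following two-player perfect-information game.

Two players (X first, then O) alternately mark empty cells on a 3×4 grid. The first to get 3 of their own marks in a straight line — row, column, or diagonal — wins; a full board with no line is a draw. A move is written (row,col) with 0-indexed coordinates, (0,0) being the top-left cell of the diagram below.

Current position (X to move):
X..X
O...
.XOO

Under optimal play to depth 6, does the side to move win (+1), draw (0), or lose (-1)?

p1 X@[X..X/O.../.XOO]: (0,1)[XX.X/O.../.XOO]+1* (0,2)[X.XX/O.../.XOO]+1 (1,1)[X..X/OX../.XOO]+1 (1,2)[X..X/O.X./.XOO]+1 (1,3)[X..X/O..X/.XOO]-1 (2,0)[X..X/O.../XXOO]-1
p2 O@[XX.X/O.../.XOO]: (0,2)[XXOX/O.../.XOO]-1* (1,1)[XX.X/OO../.XOO]-1 (1,2)[XX.X/O.O./.XOO]-1 (1,3)[XX.X/O..O/.XOO]-1 (2,0)[XX.X/O.../OXOO]-1
p3 X@[XXOX/O.../.XOO]: (1,1)[XXOX/OX../.XOO]+1* (1,2)[XXOX/O.X./.XOO]+1 (1,3)[XXOX/O..X/.XOO]-1 (2,0)[XXOX/O.../XXOO]-1
p4 O@[XXOX/OX../.XOO] terminal -1; root [X..X/O.../.XOO] d6

value(X..X/O.../.XOO, X) = +1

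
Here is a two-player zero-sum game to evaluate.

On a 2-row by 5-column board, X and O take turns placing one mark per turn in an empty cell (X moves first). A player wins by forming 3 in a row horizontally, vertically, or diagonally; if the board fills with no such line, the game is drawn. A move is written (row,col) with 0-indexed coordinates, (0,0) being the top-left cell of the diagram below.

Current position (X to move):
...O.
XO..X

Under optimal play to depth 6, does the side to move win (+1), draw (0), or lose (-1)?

ply 1, X at ...O./XO..X | (0,0)=-1→X..O./XO..X; (0,1)=+0→.X.O./XO..X*; (0,2)=+0→..XO./XO..X; (0,4)=+0→...OX/XO..X; (1,2)=+0→...O./XOX.X; (1,3)=+0→...O./XO.XX
ply 2, O at .X.O./XO..X | (0,0)=+0→OX.O./XO..X*; (0,2)=+0→.XOO./XO..X; (0,4)=+0→.X.OO/XO..X; (1,2)=+0→.X.O./XOO.X; (1,3)=+0→.X.O./XO.OX
ply 3, X at OX.O./XO..X | (0,2)=+0→OXXO./XO..X*; (0,4)=+0→OX.OX/XO..X; (1,2)=+0→OX.O./XOX.X; (1,3)=+0→OX.O./XO.XX
ply 4, O at OXXO./XO..X | (0,4)=+0→OXXOO/XO..X*; (1,2)=+0→OXXO./XOO.X; (1,3)=+0→OXXO./XO.OX
ply 5, X at OXXOO/XO..X | (1,2)=+0→OXXOO/XOX.X*; (1,3)=+0→OXXOO/XO.XX
ply 6, O at OXXOO/XOX.X | (1,3)=+0→OXXOO/XOXOX*
ply 7: OXXOO/XOXOX is terminal +0 (X); from ...O./XO..X depth 6

value(...O./XO..X, X) = 0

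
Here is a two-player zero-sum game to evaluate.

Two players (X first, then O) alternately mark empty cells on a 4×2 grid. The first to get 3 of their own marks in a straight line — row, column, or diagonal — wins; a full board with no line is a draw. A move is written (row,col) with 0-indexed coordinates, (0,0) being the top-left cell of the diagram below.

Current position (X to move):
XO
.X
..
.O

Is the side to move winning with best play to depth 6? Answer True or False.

X winning at [XO/.X/../.O]: False

ply 1, X at XO/.X/../.O | (1,0)=+0→XO/XX/../.O*; (2,0)=+0→XO/.X/X./.O; (2,1)=+0→XO/.X/.X/.O; (3,0)=+0→XO/.X/../XO
ply 2, O at XO/XX/../.O | (2,0)=+0→XO/XX/O./.O*; (2,1)=-1→XO/XX/.O/.O; (3,0)=-1→XO/XX/../OO
ply 3, X at XO/XX/O./.O | (2,1)=+0→XO/XX/OX/.O*; (3,0)=+0→XO/XX/O./XO
ply 4, O at XO/XX/OX/.O | (3,0)=+0→XO/XX/OX/OO*
ply 5: XO/XX/OX/OO is terminal +0 (X); from XO/.X/../.O depth 6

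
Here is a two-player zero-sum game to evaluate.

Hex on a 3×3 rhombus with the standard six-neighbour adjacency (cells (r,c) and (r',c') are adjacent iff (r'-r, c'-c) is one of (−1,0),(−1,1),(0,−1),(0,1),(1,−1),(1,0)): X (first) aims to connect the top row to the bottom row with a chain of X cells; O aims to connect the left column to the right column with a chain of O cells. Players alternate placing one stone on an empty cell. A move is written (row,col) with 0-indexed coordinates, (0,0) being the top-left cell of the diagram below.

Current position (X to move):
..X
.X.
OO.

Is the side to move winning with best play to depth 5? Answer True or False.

X winning at [..X/.X./OO.]: False

[..X/.X./OO.] X move#1: (0,0):-1/X.X/.X./OO.*, (0,1):-1/.XX/.X./OO., (1,0):-1/..X/XX./OO., (1,2):-1/..X/.XX/OO., (2,2):-1/..X/.X./OOX
[X.X/.X./OO.] O move#2: (0,1):+1/XOX/.X./OO.*, (1,0):+1/X.X/OX./OO., (1,2):+1/X.X/.XO/OO., (2,2):+1/X.X/.X./OOO
[XOX/.X./OO.] X move#3: (1,0):-1/XOX/XX./OO.*, (1,2):-1/XOX/.XX/OO., (2,2):-1/XOX/.X./OOX
[XOX/XX./OO.] O move#4: (1,2):+1/XOX/XXO/OO.*, (2,2):+1/XOX/XX./OOO
[XOX/XXO/OO.] end (terminal -1, X#5); searched ..X/.X./OO. to 5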